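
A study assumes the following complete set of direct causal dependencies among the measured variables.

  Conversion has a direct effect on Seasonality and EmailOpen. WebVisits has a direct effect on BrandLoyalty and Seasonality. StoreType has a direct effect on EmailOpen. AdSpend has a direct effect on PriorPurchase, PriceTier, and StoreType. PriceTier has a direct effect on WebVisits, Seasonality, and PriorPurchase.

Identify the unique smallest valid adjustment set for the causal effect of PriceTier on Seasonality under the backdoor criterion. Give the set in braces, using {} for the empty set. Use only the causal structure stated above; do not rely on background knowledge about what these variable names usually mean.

{}

Variables eligible for adjustment (non-descendants of PriceTier, excluding PriceTier and Seasonality): {AdSpend, Conversion, EmailOpen, StoreType}.
Backdoor paths from PriceTier to Seasonality:
  P1: PriceTier <- AdSpend -> StoreType -> EmailOpen <- Conversion -> Seasonality
Each backdoor path contains an unconditioned collider, so every path is already blocked with the empty conditioning set:
  P1: blocked at collider EmailOpen (neither it nor any descendant is in the conditioning set).
The empty set is therefore the unique smallest valid set.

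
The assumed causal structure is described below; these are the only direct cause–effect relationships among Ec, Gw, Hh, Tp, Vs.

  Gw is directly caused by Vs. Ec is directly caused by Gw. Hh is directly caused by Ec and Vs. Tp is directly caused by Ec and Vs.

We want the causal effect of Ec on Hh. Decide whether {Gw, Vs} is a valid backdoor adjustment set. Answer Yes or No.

Backdoor paths from Ec to Hh (paths whose first edge points into Ec):
  P1: Ec <- Gw <- Vs -> Hh
Condition 1 (no descendant of Ec in the set): holds — descendants of Ec are {Hh, Tp}; none are in {Gw, Vs}.
Condition 2 (every backdoor path blocked by {Gw, Vs}):
  P1: blocked at chain node Gw ∈ conditioning set.
{Gw, Vs} satisfies the backdoor criterion.

Yes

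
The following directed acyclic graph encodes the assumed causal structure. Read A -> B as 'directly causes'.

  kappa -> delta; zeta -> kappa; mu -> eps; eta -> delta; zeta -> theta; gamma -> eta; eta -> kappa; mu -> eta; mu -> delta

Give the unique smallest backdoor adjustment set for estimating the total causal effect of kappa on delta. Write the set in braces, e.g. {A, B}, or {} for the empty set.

{eta}

Variables eligible for adjustment (non-descendants of kappa, excluding kappa and delta): {eps, eta, gamma, mu, theta, zeta}.
Backdoor paths from kappa to delta:
  P1: kappa <- eta <- mu -> delta
  P2: kappa <- eta -> delta
The empty set is not sufficient: P1 (kappa <- eta <- mu -> delta) has no collider blocking it and no conditioned non-collider, so it is open.
Try {eta}:
  P1: blocked at chain node eta ∈ conditioning set.
  P2: blocked at fork node eta ∈ conditioning set.
{eta} contains no descendant of kappa and blocks every backdoor path.
No other singleton works — e.g. {mu} leaves P2 open — so {eta} is the unique smallest valid adjustment set.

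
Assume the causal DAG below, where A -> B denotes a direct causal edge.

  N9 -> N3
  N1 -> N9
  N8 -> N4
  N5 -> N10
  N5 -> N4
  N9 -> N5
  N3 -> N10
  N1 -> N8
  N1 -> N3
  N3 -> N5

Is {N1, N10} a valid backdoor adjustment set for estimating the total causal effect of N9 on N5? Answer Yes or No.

No

Backdoor paths from N9 to N5 (paths whose first edge points into N9):
  P1: N9 <- N1 -> N3 -> N5
  P2: N9 <- N1 -> N3 -> N10 <- N5
  P3: N9 <- N1 -> N8 -> N4 <- N5
Condition 1 (no descendant of N9 in the set): FAILS — N10 is a descendant of N9.
Condition 2 (every backdoor path blocked by {N1, N10}):
  P1: blocked at fork node N1 ∈ conditioning set.
  P2: blocked at fork node N1 ∈ conditioning set.
  P3: blocked at fork node N1 ∈ conditioning set.
{N1, N10} does not satisfy the backdoor criterion.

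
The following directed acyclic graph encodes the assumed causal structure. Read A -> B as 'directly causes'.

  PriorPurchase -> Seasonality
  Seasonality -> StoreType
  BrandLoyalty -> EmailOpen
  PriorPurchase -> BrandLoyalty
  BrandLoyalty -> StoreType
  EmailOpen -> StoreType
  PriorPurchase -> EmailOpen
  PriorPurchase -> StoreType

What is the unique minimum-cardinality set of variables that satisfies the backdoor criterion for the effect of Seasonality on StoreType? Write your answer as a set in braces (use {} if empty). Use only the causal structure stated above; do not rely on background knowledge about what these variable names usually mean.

Variables eligible for adjustment (non-descendants of Seasonality, excluding Seasonality and StoreType): {BrandLoyalty, EmailOpen, PriorPurchase}.
Backdoor paths from Seasonality to StoreType:
  P1: Seasonality <- PriorPurchase -> BrandLoyalty -> EmailOpen -> StoreType
  P2: Seasonality <- PriorPurchase -> BrandLoyalty -> StoreType
  P3: Seasonality <- PriorPurchase -> EmailOpen <- BrandLoyalty -> StoreType
  P4: Seasonality <- PriorPurchase -> EmailOpen -> StoreType
  P5: Seasonality <- PriorPurchase -> StoreType
The empty set is not sufficient: P1 (Seasonality <- PriorPurchase -> BrandLoyalty -> EmailOpen -> StoreType) has no collider blocking it and no conditioned non-collider, so it is open.
Try {PriorPurchase}:
  P1: blocked at fork node PriorPurchase ∈ conditioning set.
  P2: blocked at fork node PriorPurchase ∈ conditioning set.
  P3: blocked at fork node PriorPurchase ∈ conditioning set.
  P4: blocked at fork node PriorPurchase ∈ conditioning set.
  P5: blocked at fork node PriorPurchase ∈ conditioning set.
{PriorPurchase} contains no descendant of Seasonality and blocks every backdoor path.
No other singleton works — e.g. {BrandLoyalty} leaves P4 open — so {PriorPurchase} is the unique smallest valid adjustment set.

{PriorPurchase}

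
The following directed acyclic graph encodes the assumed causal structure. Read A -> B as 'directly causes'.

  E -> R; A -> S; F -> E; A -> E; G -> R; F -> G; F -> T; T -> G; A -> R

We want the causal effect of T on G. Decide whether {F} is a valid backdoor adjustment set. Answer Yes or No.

Backdoor paths from T to G (paths whose first edge points into T):
  P1: T <- F -> E <- A -> R <- G
  P2: T <- F -> E -> R <- G
  P3: T <- F -> G
Condition 1 (no descendant of T in the set): holds — descendants of T are {G, R}; none are in {F}.
Condition 2 (every backdoor path blocked by {F}):
  P1: blocked at fork node F ∈ conditioning set.
  P2: blocked at fork node F ∈ conditioning set.
  P3: blocked at fork node F ∈ conditioning set.
{F} satisfies the backdoor criterion.

Yes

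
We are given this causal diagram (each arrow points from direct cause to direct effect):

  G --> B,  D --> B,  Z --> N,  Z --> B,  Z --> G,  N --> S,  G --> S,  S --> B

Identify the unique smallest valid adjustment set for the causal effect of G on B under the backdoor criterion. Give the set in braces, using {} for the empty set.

Variables eligible for adjustment (non-descendants of G, excluding G and B): {D, N, Z}.
Backdoor paths from G to B:
  P1: G <- Z -> N -> S -> B
  P2: G <- Z -> B
The empty set is not sufficient: P1 (G <- Z -> N -> S -> B) has no collider blocking it and no conditioned non-collider, so it is open.
Try {Z}:
  P1: blocked at fork node Z ∈ conditioning set.
  P2: blocked at fork node Z ∈ conditioning set.
{Z} contains no descendant of G and blocks every backdoor path.
No other singleton works — e.g. {N} leaves P2 open — so {Z} is the unique smallest valid adjustment set.

{Z}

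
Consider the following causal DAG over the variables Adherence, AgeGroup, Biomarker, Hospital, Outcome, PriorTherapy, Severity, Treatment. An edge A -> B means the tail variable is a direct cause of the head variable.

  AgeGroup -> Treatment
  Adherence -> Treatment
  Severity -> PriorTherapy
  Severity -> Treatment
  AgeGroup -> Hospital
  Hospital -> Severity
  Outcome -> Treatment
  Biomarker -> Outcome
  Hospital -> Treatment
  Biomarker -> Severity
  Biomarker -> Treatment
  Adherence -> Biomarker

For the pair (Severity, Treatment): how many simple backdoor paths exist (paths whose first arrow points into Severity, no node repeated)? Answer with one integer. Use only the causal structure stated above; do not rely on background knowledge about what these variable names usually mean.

A backdoor path from Severity to Treatment is any simple undirected path whose first edge points into Severity (i.e. leaves Severity via a parent).
Parents of Severity: {Biomarker, Hospital}.
Enumerating:
  P1: Severity <- Hospital <- AgeGroup -> Treatment
  P2: Severity <- Hospital -> Treatment
  P3: Severity <- Biomarker <- Adherence -> Treatment
  P4: Severity <- Biomarker -> Outcome -> Treatment
  P5: Severity <- Biomarker -> Treatment
That exhausts the simple backdoor paths. Count: 5.

5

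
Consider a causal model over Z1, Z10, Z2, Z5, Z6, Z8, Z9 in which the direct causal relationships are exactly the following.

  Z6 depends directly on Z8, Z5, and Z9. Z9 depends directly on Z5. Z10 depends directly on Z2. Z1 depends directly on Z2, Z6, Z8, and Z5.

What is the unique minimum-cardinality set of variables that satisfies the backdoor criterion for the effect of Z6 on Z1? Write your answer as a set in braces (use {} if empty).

Variables eligible for adjustment (non-descendants of Z6, excluding Z6 and Z1): {Z10, Z2, Z5, Z8, Z9}.
Backdoor paths from Z6 to Z1:
  P1: Z6 <- Z8 -> Z1
  P2: Z6 <- Z5 -> Z1
  P3: Z6 <- Z9 <- Z5 -> Z1
The empty set is not sufficient: P1 (Z6 <- Z8 -> Z1) has no collider blocking it and no conditioned non-collider, so it is open.
Try {Z5, Z8}:
  P1: blocked at fork node Z8 ∈ conditioning set.
  P2: blocked at fork node Z5 ∈ conditioning set.
  P3: blocked at fork node Z5 ∈ conditioning set.
{Z5, Z8} contains no descendant of Z6 and blocks every backdoor path.
Every element of {Z5, Z8} is needed (dropping Z5 leaves P2 open; dropping Z8 leaves P1 open), so no proper subset is valid.
Among all size-2 subsets of the eligible variables, only {Z5, Z8} blocks every backdoor path, so it is the unique smallest valid adjustment set.

{Z5, Z8}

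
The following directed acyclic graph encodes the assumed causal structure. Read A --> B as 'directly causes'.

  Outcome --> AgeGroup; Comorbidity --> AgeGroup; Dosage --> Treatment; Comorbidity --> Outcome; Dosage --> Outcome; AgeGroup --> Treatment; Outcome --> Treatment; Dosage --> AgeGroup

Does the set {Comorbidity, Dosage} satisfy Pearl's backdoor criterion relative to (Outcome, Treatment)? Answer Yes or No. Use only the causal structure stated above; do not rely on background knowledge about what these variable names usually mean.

Yes

Backdoor paths from Outcome to Treatment (paths whose first edge points into Outcome):
  P1: Outcome <- Dosage -> AgeGroup -> Treatment
  P2: Outcome <- Dosage -> Treatment
  P3: Outcome <- Comorbidity -> AgeGroup <- Dosage -> Treatment
  P4: Outcome <- Comorbidity -> AgeGroup -> Treatment
Condition 1 (no descendant of Outcome in the set): holds — descendants of Outcome are {AgeGroup, Treatment}; none are in {Comorbidity, Dosage}.
Condition 2 (every backdoor path blocked by {Comorbidity, Dosage}):
  P1: blocked at fork node Dosage ∈ conditioning set.
  P2: blocked at fork node Dosage ∈ conditioning set.
  P3: blocked at fork node Comorbidity ∈ conditioning set.
  P4: blocked at fork node Comorbidity ∈ conditioning set.
{Comorbidity, Dosage} satisfies the backdoor criterion.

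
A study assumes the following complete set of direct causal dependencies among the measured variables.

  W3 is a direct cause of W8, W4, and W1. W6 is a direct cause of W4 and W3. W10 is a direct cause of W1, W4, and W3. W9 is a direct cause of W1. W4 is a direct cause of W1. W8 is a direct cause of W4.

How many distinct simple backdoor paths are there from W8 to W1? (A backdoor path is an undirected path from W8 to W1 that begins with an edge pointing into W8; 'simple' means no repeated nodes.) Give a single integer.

A backdoor path from W8 to W1 is any simple undirected path whose first edge points into W8 (i.e. leaves W8 via a parent).
Parents of W8: {W3}.
Enumerating:
  P1: W8 <- W3 <- W6 -> W4 <- W10 -> W1
  P2: W8 <- W3 <- W6 -> W4 -> W1
  P3: W8 <- W3 <- W10 -> W4 -> W1
  P4: W8 <- W3 <- W10 -> W1
  P5: W8 <- W3 -> W4 <- W10 -> W1
  P6: W8 <- W3 -> W4 -> W1
  P7: W8 <- W3 -> W1
That exhausts the simple backdoor paths. Count: 7.

7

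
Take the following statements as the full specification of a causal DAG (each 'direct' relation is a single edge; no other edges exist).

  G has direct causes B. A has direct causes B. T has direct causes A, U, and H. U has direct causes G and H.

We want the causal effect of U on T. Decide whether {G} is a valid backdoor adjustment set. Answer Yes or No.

No

Backdoor paths from U to T (paths whose first edge points into U):
  P1: U <- H -> T
  P2: U <- G <- B -> A -> T
Condition 1 (no descendant of U in the set): holds — descendants of U are {T}; none are in {G}.
Condition 2 (every backdoor path blocked by {G}):
  P1: open — no interior node is in the conditioning set.
  P2: blocked at chain node G ∈ conditioning set.
{G} does not satisfy the backdoor criterion.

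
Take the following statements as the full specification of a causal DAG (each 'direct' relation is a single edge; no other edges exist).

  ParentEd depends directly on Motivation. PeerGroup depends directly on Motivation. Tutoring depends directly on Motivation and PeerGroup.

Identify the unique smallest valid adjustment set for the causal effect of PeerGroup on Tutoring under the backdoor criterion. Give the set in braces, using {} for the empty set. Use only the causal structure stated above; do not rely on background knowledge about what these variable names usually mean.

{Motivation}

Variables eligible for adjustment (non-descendants of PeerGroup, excluding PeerGroup and Tutoring): {Motivation, ParentEd}.
Backdoor paths from PeerGroup to Tutoring:
  P1: PeerGroup <- Motivation -> Tutoring
The empty set is not sufficient: P1 (PeerGroup <- Motivation -> Tutoring) has no collider blocking it and no conditioned non-collider, so it is open.
Try {Motivation}:
  P1: blocked at fork node Motivation ∈ conditioning set.
{Motivation} contains no descendant of PeerGroup and blocks every backdoor path.
No other singleton works — e.g. {ParentEd} leaves P1 open — so {Motivation} is the unique smallest valid adjustment set.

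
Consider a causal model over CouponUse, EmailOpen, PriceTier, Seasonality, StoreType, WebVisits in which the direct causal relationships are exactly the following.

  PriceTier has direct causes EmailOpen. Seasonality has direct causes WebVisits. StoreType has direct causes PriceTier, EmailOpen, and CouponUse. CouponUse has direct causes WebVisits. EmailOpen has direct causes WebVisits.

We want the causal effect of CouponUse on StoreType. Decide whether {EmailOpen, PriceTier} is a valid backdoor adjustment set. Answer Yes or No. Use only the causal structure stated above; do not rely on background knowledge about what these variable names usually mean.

Backdoor paths from CouponUse to StoreType (paths whose first edge points into CouponUse):
  P1: CouponUse <- WebVisits -> EmailOpen -> PriceTier -> StoreType
  P2: CouponUse <- WebVisits -> EmailOpen -> StoreType
Condition 1 (no descendant of CouponUse in the set): holds — descendants of CouponUse are {StoreType}; none are in {EmailOpen, PriceTier}.
Condition 2 (every backdoor path blocked by {EmailOpen, PriceTier}):
  P1: blocked at chain node EmailOpen ∈ conditioning set.
  P2: blocked at chain node EmailOpen ∈ conditioning set.
{EmailOpen, PriceTier} satisfies the backdoor criterion.

Yes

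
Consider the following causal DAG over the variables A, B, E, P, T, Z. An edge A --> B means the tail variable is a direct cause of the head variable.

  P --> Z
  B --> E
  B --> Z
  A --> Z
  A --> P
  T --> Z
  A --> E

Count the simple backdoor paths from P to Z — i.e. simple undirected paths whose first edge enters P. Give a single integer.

A backdoor path from P to Z is any simple undirected path whose first edge points into P (i.e. leaves P via a parent).
Parents of P: {A}.
Enumerating:
  P1: P <- A -> E <- B -> Z
  P2: P <- A -> Z
That exhausts the simple backdoor paths. Count: 2.

2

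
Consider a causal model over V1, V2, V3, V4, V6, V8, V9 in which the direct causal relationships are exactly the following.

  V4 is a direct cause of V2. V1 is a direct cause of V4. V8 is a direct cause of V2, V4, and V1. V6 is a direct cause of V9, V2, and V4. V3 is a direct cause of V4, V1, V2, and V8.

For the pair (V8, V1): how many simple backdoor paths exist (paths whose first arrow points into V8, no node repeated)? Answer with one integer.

4

A backdoor path from V8 to V1 is any simple undirected path whose first edge points into V8 (i.e. leaves V8 via a parent).
Parents of V8: {V3}.
Enumerating:
  P1: V8 <- V3 -> V1
  P2: V8 <- V3 -> V4 <- V1
  P3: V8 <- V3 -> V2 <- V6 -> V4 <- V1
  P4: V8 <- V3 -> V2 <- V4 <- V1
That exhausts the simple backdoor paths. Count: 4.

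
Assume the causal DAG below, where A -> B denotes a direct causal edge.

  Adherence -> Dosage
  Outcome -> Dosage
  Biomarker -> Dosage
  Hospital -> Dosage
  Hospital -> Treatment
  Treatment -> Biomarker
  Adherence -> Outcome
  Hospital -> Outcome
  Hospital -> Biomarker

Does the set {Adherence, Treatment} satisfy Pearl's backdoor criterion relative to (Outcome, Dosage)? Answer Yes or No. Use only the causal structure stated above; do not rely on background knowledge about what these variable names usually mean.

No

Backdoor paths from Outcome to Dosage (paths whose first edge points into Outcome):
  P1: Outcome <- Hospital -> Treatment -> Biomarker -> Dosage
  P2: Outcome <- Hospital -> Biomarker -> Dosage
  P3: Outcome <- Hospital -> Dosage
  P4: Outcome <- Adherence -> Dosage
Condition 1 (no descendant of Outcome in the set): holds — descendants of Outcome are {Dosage}; none are in {Adherence, Treatment}.
Condition 2 (every backdoor path blocked by {Adherence, Treatment}):
  P1: blocked at chain node Treatment ∈ conditioning set.
  P2: open — no interior node is in the conditioning set.
  P3: open — no interior node is in the conditioning set.
  P4: blocked at fork node Adherence ∈ conditioning set.
{Adherence, Treatment} does not satisfy the backdoor criterion.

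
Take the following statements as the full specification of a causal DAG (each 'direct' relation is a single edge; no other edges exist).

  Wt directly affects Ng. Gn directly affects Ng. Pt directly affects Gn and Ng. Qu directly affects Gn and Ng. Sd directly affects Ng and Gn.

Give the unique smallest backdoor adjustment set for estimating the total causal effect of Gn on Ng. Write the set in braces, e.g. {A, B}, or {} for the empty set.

Variables eligible for adjustment (non-descendants of Gn, excluding Gn and Ng): {Pt, Qu, Sd, Wt}.
Backdoor paths from Gn to Ng:
  P1: Gn <- Sd -> Ng
  P2: Gn <- Pt -> Ng
  P3: Gn <- Qu -> Ng
The empty set is not sufficient: P1 (Gn <- Sd -> Ng) has no collider blocking it and no conditioned non-collider, so it is open.
Try {Pt, Qu, Sd}:
  P1: blocked at fork node Sd ∈ conditioning set.
  P2: blocked at fork node Pt ∈ conditioning set.
  P3: blocked at fork node Qu ∈ conditioning set.
{Pt, Qu, Sd} contains no descendant of Gn and blocks every backdoor path.
Every element of {Pt, Qu, Sd} is needed (dropping Pt leaves P2 open; dropping Qu leaves P3 open; dropping Sd leaves P1 open), so no proper subset is valid.
Among all size-3 subsets of the eligible variables, only {Pt, Qu, Sd} blocks every backdoor path, so it is the unique smallest valid adjustment set.

{Pt, Qu, Sd}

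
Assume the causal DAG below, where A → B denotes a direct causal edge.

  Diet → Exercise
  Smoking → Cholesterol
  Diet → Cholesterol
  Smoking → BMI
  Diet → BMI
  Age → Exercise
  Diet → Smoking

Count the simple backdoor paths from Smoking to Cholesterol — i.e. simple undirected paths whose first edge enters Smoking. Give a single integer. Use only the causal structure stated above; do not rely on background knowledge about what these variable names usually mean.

A backdoor path from Smoking to Cholesterol is any simple undirected path whose first edge points into Smoking (i.e. leaves Smoking via a parent).
Parents of Smoking: {Diet}.
Enumerating:
  P1: Smoking <- Diet -> Cholesterol
That exhausts the simple backdoor paths. Count: 1.

1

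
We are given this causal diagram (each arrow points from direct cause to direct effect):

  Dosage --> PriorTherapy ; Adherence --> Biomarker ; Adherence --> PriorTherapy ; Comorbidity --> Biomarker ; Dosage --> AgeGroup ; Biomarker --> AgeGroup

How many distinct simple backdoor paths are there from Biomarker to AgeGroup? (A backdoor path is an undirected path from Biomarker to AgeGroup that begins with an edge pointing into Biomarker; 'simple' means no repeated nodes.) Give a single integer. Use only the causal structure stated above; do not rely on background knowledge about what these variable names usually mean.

1

A backdoor path from Biomarker to AgeGroup is any simple undirected path whose first edge points into Biomarker (i.e. leaves Biomarker via a parent).
Parents of Biomarker: {Adherence, Comorbidity}.
Enumerating:
  P1: Biomarker <- Adherence -> PriorTherapy <- Dosage -> AgeGroup
That exhausts the simple backdoor paths. Count: 1.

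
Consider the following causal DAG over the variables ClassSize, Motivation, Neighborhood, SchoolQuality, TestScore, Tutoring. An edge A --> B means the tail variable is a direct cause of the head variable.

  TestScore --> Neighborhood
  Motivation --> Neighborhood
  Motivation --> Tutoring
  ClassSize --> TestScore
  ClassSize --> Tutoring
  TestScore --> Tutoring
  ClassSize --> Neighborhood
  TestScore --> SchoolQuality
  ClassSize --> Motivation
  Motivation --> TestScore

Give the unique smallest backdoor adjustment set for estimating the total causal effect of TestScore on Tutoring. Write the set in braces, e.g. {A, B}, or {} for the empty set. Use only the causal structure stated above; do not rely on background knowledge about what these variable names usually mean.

{ClassSize, Motivation}

Variables eligible for adjustment (non-descendants of TestScore, excluding TestScore and Tutoring): {ClassSize, Motivation}.
Backdoor paths from TestScore to Tutoring:
  P1: TestScore <- ClassSize -> Motivation -> Tutoring
  P2: TestScore <- ClassSize -> Neighborhood <- Motivation -> Tutoring
  P3: TestScore <- ClassSize -> Tutoring
  P4: TestScore <- Motivation <- ClassSize -> Tutoring
  P5: TestScore <- Motivation -> Neighborhood <- ClassSize -> Tutoring
  P6: TestScore <- Motivation -> Tutoring
The empty set is not sufficient: P1 (TestScore <- ClassSize -> Motivation -> Tutoring) has no collider blocking it and no conditioned non-collider, so it is open.
Try {ClassSize, Motivation}:
  P1: blocked at fork node ClassSize ∈ conditioning set.
  P2: blocked at fork node ClassSize ∈ conditioning set.
  P3: blocked at fork node ClassSize ∈ conditioning set.
  P4: blocked at chain node Motivation ∈ conditioning set.
  P5: blocked at fork node Motivation ∈ conditioning set.
  P6: blocked at fork node Motivation ∈ conditioning set.
{ClassSize, Motivation} contains no descendant of TestScore and blocks every backdoor path.
Every element of {ClassSize, Motivation} is needed (dropping ClassSize leaves P3 open; dropping Motivation leaves P6 open), so no proper subset is valid.
Among all size-2 subsets of the eligible variables, only {ClassSize, Motivation} blocks every backdoor path, so it is the unique smallest valid adjustment set.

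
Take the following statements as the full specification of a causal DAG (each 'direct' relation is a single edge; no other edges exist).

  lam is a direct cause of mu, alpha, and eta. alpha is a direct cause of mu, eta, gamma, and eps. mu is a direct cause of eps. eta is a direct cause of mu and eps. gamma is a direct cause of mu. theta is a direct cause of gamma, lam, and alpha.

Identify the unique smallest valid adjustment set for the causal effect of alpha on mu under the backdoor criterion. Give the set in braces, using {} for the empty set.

Variables eligible for adjustment (non-descendants of alpha, excluding alpha and mu): {lam, theta}.
Backdoor paths from alpha to mu:
  P1: alpha <- theta -> lam -> eta -> mu
  P2: alpha <- theta -> lam -> eta -> eps <- mu
  P3: alpha <- theta -> lam -> mu
  P4: alpha <- theta -> gamma -> mu
  P5: alpha <- lam <- theta -> gamma -> mu
  P6: alpha <- lam -> eta -> mu
  P7: alpha <- lam -> eta -> eps <- mu
  P8: alpha <- lam -> mu
The empty set is not sufficient: P1 (alpha <- theta -> lam -> eta -> mu) has no collider blocking it and no conditioned non-collider, so it is open.
Try {lam, theta}:
  P1: blocked at fork node theta ∈ conditioning set.
  P2: blocked at fork node theta ∈ conditioning set.
  P3: blocked at fork node theta ∈ conditioning set.
  P4: blocked at fork node theta ∈ conditioning set.
  P5: blocked at chain node lam ∈ conditioning set.
  P6: blocked at fork node lam ∈ conditioning set.
  P7: blocked at fork node lam ∈ conditioning set.
  P8: blocked at fork node lam ∈ conditioning set.
{lam, theta} contains no descendant of alpha and blocks every backdoor path.
Every element of {lam, theta} is needed (dropping lam leaves P6 open; dropping theta leaves P4 open), so no proper subset is valid.
Among all size-2 subsets of the eligible variables, only {lam, theta} blocks every backdoor path, so it is the unique smallest valid adjustment set.

{lam, theta}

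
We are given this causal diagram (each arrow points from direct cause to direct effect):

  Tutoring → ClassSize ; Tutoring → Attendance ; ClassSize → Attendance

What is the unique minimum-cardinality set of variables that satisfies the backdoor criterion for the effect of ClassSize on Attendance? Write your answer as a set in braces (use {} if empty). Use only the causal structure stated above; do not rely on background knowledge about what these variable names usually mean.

{Tutoring}

Variables eligible for adjustment (non-descendants of ClassSize, excluding ClassSize and Attendance): {Tutoring}.
Backdoor paths from ClassSize to Attendance:
  P1: ClassSize <- Tutoring -> Attendance
The empty set is not sufficient: P1 (ClassSize <- Tutoring -> Attendance) has no collider blocking it and no conditioned non-collider, so it is open.
Try {Tutoring}:
  P1: blocked at fork node Tutoring ∈ conditioning set.
{Tutoring} contains no descendant of ClassSize and blocks every backdoor path.
{Tutoring} is the unique smallest valid adjustment set.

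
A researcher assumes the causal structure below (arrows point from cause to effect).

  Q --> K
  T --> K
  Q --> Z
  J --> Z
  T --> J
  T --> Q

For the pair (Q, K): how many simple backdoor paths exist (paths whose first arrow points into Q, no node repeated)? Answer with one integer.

A backdoor path from Q to K is any simple undirected path whose first edge points into Q (i.e. leaves Q via a parent).
Parents of Q: {T}.
Enumerating:
  P1: Q <- T -> K
That exhausts the simple backdoor paths. Count: 1.

1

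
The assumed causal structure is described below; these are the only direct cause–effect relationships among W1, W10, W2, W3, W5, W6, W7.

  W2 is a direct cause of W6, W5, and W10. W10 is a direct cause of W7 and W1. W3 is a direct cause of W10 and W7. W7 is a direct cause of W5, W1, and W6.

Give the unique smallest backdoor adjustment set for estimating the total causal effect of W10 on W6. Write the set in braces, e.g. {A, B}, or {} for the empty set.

Variables eligible for adjustment (non-descendants of W10, excluding W10 and W6): {W2, W3}.
Backdoor paths from W10 to W6:
  P1: W10 <- W2 -> W6
  P2: W10 <- W2 -> W5 <- W7 -> W6
  P3: W10 <- W3 -> W7 -> W6
  P4: W10 <- W3 -> W7 -> W5 <- W2 -> W6
The empty set is not sufficient: P1 (W10 <- W2 -> W6) has no collider blocking it and no conditioned non-collider, so it is open.
Try {W2, W3}:
  P1: blocked at fork node W2 ∈ conditioning set.
  P2: blocked at fork node W2 ∈ conditioning set.
  P3: blocked at fork node W3 ∈ conditioning set.
  P4: blocked at fork node W3 ∈ conditioning set.
{W2, W3} contains no descendant of W10 and blocks every backdoor path.
Every element of {W2, W3} is needed (dropping W2 leaves P1 open; dropping W3 leaves P3 open), so no proper subset is valid.
Among all size-2 subsets of the eligible variables, only {W2, W3} blocks every backdoor path, so it is the unique smallest valid adjustment set.

{W2, W3}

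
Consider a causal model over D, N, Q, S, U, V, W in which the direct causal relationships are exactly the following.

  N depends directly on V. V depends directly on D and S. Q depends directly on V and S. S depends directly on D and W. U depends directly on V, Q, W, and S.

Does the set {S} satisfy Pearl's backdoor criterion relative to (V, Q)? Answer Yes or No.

Backdoor paths from V to Q (paths whose first edge points into V):
  P1: V <- D -> S <- W -> U <- Q
  P2: V <- D -> S -> Q
  P3: V <- D -> S -> U <- Q
  P4: V <- S <- W -> U <- Q
  P5: V <- S -> Q
  P6: V <- S -> U <- Q
Condition 1 (no descendant of V in the set): holds — descendants of V are {N, Q, U}; none are in {S}.
Condition 2 (every backdoor path blocked by {S}):
  P1: blocked at collider U (neither it nor any descendant is in the conditioning set).
  P2: blocked at chain node S ∈ conditioning set.
  P3: blocked at chain node S ∈ conditioning set.
  P4: blocked at chain node S ∈ conditioning set.
  P5: blocked at fork node S ∈ conditioning set.
  P6: blocked at fork node S ∈ conditioning set.
{S} satisfies the backdoor criterion.

Yes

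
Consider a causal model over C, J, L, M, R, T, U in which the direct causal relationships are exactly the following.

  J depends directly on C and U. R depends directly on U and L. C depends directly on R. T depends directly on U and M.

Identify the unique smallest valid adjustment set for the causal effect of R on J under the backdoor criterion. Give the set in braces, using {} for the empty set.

Variables eligible for adjustment (non-descendants of R, excluding R and J): {L, M, T, U}.
Backdoor paths from R to J:
  P1: R <- U -> J
The empty set is not sufficient: P1 (R <- U -> J) has no collider blocking it and no conditioned non-collider, so it is open.
Try {U}:
  P1: blocked at fork node U ∈ conditioning set.
{U} contains no descendant of R and blocks every backdoor path.
No other singleton works — e.g. {M} leaves P1 open — so {U} is the unique smallest valid adjustment set.

{U}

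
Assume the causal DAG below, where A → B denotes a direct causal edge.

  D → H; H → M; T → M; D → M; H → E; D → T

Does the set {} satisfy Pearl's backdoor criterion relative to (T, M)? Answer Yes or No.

No

Backdoor paths from T to M (paths whose first edge points into T):
  P1: T <- D -> H -> M
  P2: T <- D -> M
Condition 1 (no descendant of T in the set): holds — descendants of T are {M}; none are in {}.
Condition 2 (every backdoor path blocked by {}):
  P1: open — no interior node is in the conditioning set.
  P2: open — no interior node is in the conditioning set.
{} does not satisfy the backdoor criterion.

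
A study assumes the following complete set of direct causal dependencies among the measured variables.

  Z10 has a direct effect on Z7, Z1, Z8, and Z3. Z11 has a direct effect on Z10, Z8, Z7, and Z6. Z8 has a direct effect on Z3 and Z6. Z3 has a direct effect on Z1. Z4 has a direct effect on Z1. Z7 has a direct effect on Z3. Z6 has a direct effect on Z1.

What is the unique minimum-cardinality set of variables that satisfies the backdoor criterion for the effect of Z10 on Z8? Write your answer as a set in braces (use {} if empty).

{Z11}

Variables eligible for adjustment (non-descendants of Z10, excluding Z10 and Z8): {Z11, Z4}.
Backdoor paths from Z10 to Z8:
  P1: Z10 <- Z11 -> Z8
  P2: Z10 <- Z11 -> Z7 -> Z3 <- Z8
  P3: Z10 <- Z11 -> Z7 -> Z3 -> Z1 <- Z6 <- Z8
  P4: Z10 <- Z11 -> Z6 <- Z8
  P5: Z10 <- Z11 -> Z6 -> Z1 <- Z3 <- Z8
The empty set is not sufficient: P1 (Z10 <- Z11 -> Z8) has no collider blocking it and no conditioned non-collider, so it is open.
Try {Z11}:
  P1: blocked at fork node Z11 ∈ conditioning set.
  P2: blocked at fork node Z11 ∈ conditioning set.
  P3: blocked at fork node Z11 ∈ conditioning set.
  P4: blocked at fork node Z11 ∈ conditioning set.
  P5: blocked at fork node Z11 ∈ conditioning set.
{Z11} contains no descendant of Z10 and blocks every backdoor path.
No other singleton works — e.g. {Z4} leaves P1 open — so {Z11} is the unique smallest valid adjustment set.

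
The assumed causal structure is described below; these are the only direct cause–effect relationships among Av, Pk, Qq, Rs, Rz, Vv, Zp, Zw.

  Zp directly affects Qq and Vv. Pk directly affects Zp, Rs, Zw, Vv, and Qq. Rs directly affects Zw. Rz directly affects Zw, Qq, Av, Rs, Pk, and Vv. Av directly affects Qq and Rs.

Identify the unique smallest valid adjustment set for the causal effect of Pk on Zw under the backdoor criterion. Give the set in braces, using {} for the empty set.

{Rz}

Variables eligible for adjustment (non-descendants of Pk, excluding Pk and Zw): {Av, Rz}.
Backdoor paths from Pk to Zw:
  P1: Pk <- Rz -> Av -> Rs -> Zw
  P2: Pk <- Rz -> Qq <- Av -> Rs -> Zw
  P3: Pk <- Rz -> Rs -> Zw
  P4: Pk <- Rz -> Vv <- Zp -> Qq <- Av -> Rs -> Zw
  P5: Pk <- Rz -> Zw
The empty set is not sufficient: P1 (Pk <- Rz -> Av -> Rs -> Zw) has no collider blocking it and no conditioned non-collider, so it is open.
Try {Rz}:
  P1: blocked at fork node Rz ∈ conditioning set.
  P2: blocked at fork node Rz ∈ conditioning set.
  P3: blocked at fork node Rz ∈ conditioning set.
  P4: blocked at fork node Rz ∈ conditioning set.
  P5: blocked at fork node Rz ∈ conditioning set.
{Rz} contains no descendant of Pk and blocks every backdoor path.
No other singleton works — e.g. {Av} leaves P3 open — so {Rz} is the unique smallest valid adjustment set.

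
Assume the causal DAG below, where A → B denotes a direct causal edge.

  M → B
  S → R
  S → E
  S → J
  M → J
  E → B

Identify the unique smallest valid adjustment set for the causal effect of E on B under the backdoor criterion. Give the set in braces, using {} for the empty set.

{}

Variables eligible for adjustment (non-descendants of E, excluding E and B): {J, M, R, S}.
Backdoor paths from E to B:
  P1: E <- S -> J <- M -> B
Each backdoor path contains an unconditioned collider, so every path is already blocked with the empty conditioning set:
  P1: blocked at collider J (neither it nor any descendant is in the conditioning set).
The empty set is therefore the unique smallest valid set.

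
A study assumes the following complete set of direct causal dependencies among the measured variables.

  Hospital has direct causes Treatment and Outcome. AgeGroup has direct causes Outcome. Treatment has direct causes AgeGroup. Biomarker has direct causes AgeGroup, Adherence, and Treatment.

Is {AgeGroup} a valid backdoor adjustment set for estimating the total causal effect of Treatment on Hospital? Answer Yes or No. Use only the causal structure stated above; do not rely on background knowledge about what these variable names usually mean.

Backdoor paths from Treatment to Hospital (paths whose first edge points into Treatment):
  P1: Treatment <- AgeGroup <- Outcome -> Hospital
Condition 1 (no descendant of Treatment in the set): holds — descendants of Treatment are {Biomarker, Hospital}; none are in {AgeGroup}.
Condition 2 (every backdoor path blocked by {AgeGroup}):
  P1: blocked at chain node AgeGroup ∈ conditioning set.
{AgeGroup} satisfies the backdoor criterion.

Yes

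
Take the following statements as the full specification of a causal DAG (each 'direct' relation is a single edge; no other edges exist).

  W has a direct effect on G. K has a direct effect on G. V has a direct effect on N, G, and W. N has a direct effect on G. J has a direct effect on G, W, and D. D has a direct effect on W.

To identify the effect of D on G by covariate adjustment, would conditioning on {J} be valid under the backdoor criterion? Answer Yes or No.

Yes

Backdoor paths from D to G (paths whose first edge points into D):
  P1: D <- J -> W <- V -> N -> G
  P2: D <- J -> W <- V -> G
  P3: D <- J -> W -> G
  P4: D <- J -> G
Condition 1 (no descendant of D in the set): holds — descendants of D are {G, W}; none are in {J}.
Condition 2 (every backdoor path blocked by {J}):
  P1: blocked at fork node J ∈ conditioning set.
  P2: blocked at fork node J ∈ conditioning set.
  P3: blocked at fork node J ∈ conditioning set.
  P4: blocked at fork node J ∈ conditioning set.
{J} satisfies the backdoor criterion.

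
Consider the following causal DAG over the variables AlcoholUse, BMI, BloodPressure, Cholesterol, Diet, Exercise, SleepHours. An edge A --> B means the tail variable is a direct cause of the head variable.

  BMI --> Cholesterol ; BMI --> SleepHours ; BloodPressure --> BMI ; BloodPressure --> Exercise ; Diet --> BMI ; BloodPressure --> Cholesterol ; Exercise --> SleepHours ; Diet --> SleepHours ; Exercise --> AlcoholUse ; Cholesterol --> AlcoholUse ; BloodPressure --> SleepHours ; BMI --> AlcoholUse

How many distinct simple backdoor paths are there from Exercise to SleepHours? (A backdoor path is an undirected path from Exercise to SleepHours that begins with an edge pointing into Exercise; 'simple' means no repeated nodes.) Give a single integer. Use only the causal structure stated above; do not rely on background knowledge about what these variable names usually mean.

7

A backdoor path from Exercise to SleepHours is any simple undirected path whose first edge points into Exercise (i.e. leaves Exercise via a parent).
Parents of Exercise: {BloodPressure}.
Enumerating:
  P1: Exercise <- BloodPressure -> BMI <- Diet -> SleepHours
  P2: Exercise <- BloodPressure -> BMI -> SleepHours
  P3: Exercise <- BloodPressure -> Cholesterol <- BMI <- Diet -> SleepHours
  P4: Exercise <- BloodPressure -> Cholesterol <- BMI -> SleepHours
  P5: Exercise <- BloodPressure -> Cholesterol -> AlcoholUse <- BMI <- Diet -> SleepHours
  P6: Exercise <- BloodPressure -> Cholesterol -> AlcoholUse <- BMI -> SleepHours
  P7: Exercise <- BloodPressure -> SleepHours
That exhausts the simple backdoor paths. Count: 7.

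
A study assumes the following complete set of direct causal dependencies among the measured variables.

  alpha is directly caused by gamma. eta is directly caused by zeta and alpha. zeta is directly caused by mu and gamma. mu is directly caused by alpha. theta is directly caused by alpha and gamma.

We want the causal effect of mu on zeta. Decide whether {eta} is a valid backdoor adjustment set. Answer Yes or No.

Backdoor paths from mu to zeta (paths whose first edge points into mu):
  P1: mu <- alpha <- gamma -> zeta
  P2: mu <- alpha -> theta <- gamma -> zeta
  P3: mu <- alpha -> eta <- zeta
Condition 1 (no descendant of mu in the set): FAILS — eta is a descendant of mu.
Condition 2 (every backdoor path blocked by {eta}):
  P1: open — no interior node is in the conditioning set.
  P2: blocked at collider theta (neither it nor any descendant is in the conditioning set).
  P3: open — collider(s) eta are conditioned on (or have a conditioned descendant) and no non-collider on the path is in the set.
{eta} does not satisfy the backdoor criterion.

No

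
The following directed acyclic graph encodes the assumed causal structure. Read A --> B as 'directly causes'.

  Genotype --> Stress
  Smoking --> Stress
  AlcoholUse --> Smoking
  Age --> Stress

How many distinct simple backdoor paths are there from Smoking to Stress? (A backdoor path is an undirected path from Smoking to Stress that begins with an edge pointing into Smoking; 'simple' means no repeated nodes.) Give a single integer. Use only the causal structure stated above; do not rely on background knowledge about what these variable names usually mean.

A backdoor path from Smoking to Stress is any simple undirected path whose first edge points into Smoking (i.e. leaves Smoking via a parent).
Parents of Smoking: {AlcoholUse}.
No simple path from any parent of Smoking reaches Stress without revisiting Smoking, so there are no backdoor paths.

0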